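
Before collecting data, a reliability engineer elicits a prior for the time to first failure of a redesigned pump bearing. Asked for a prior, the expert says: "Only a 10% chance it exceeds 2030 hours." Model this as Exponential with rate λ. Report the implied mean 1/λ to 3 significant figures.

mean ≈ 882 hours

P(T > 2030.0) = e^(−λ·2030.0) = 0.1, so λ = −ln(0.1)/2030.0 = 0.00113.
Mean = 1/λ = 882 hours.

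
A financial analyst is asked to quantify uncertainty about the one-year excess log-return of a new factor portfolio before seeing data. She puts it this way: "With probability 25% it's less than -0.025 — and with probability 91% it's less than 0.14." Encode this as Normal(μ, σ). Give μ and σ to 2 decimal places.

For Normal(μ,σ), the p-quantile is μ + z_p·σ. Here z_{0.25} = -0.6745, z_{0.91} = 1.341.
So -0.025 = μ − 0.6745σ and 0.14 = μ + 1.341σ.
Subtracting: σ = (0.14 − -0.025)/(1.341 − (-0.6745)) = 0.08.
Then μ = -0.025 − (-0.6745)·0.08 = 0.03.

μ = 0.03, σ = 0.08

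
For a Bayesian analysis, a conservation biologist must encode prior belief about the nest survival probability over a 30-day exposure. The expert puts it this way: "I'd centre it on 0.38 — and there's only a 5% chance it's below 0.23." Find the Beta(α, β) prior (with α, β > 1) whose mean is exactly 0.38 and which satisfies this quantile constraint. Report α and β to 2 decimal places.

With mean 0.38 fixed, write α = 0.38s, β = 0.62s where s = α+β.
Need P(θ < 0.23) = 0.05 under Beta(0.38s, 0.62s). Normal approximation: (q−m)/√(m(1−m)/s) ≈ z_{0.05} = -1.64, so s ≈ 0.38·0.62·(-1.64)²/(0.23−0.38)² = 28.3.
At s = 28.3: P(θ<0.23) ≈ 0.041. Adjusting to match 0.05 gives s ≈ 25.42.
So α = 0.38·25.42 ≈ 9.66, β = 0.62·25.42 ≈ 15.76.

α ≈ 9.66, β ≈ 15.76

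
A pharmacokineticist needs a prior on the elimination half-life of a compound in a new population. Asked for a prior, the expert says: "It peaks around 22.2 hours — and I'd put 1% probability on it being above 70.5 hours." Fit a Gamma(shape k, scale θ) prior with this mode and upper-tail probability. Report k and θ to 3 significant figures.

Gamma(k,θ) with k>1 has mode (k−1)θ, so θ = 22.2/(k−1).
Need P(X < 70.5) = 0.99 with θ tied to k this way. Start at k = 2, θ = 22.2: P(X<70.5) ≈ 0.826.
Too low — raise k to concentrate. Iterating converges to k ≈ 4.33.
Then θ = 22.2/(4.33−1) ≈ 6.68.

k ≈ 4.33, θ ≈ 6.68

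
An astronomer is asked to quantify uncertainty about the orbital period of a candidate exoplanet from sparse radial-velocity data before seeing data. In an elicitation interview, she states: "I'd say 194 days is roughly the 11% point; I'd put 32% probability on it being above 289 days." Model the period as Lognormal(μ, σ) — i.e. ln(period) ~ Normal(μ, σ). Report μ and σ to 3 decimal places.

μ ≈ 5.556, σ ≈ 0.235

If T ~ Lognormal(μ,σ) then ln T ~ Normal(μ,σ), so the p-quantile of ln T is μ + z_p·σ.
ln(194) = 5.268 and ln(289) = 5.666; z_{0.11} = -1.227, z_{0.68} = 0.4677.
σ = (5.666 − 5.268)/(0.4677 − (-1.227)) = 0.235.
μ = 5.268 − (-1.227)·0.235 = 5.556.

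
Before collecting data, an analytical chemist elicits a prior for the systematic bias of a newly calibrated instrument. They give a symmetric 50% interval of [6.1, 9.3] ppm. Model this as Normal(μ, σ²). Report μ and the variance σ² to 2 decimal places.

A symmetric 50% interval runs μ ± z·σ with z = 0.6745.
Half-width = 1.6, so σ = 1.6/0.6745 = 2.372 and σ² = 5.63.
μ is the interval midpoint, 7.70.

μ = 7.70, σ² = 5.63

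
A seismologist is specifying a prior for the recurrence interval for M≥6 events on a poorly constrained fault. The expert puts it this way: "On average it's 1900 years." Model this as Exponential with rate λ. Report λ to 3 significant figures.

Exponential mean = 1/λ, so λ = 1/1900.0 = 0.000526.

λ ≈ 0.000526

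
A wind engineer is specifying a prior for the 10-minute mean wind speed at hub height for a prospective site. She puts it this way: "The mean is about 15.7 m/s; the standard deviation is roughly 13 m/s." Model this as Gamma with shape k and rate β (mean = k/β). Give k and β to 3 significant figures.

k ≈ 1.46, β ≈ 0.0929

For Gamma(k, rate β): mean = k/β, variance = k/β², so CV = 1/√k.
CV = SD/mean = 13/15.7 = 0.828, hence k = 1/CV² = 1.46.
Then β = k/mean = 1.46/15.7 = 0.0929.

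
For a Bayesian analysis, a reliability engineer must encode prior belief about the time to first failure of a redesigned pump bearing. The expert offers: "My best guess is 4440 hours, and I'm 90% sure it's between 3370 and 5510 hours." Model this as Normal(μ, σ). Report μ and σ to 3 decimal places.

μ = 4440.000, σ = 650.514

A symmetric 90% interval runs μ ± z·σ with z = 1.645.
Half-width = 1070, so σ = 1070/1.645 = 650.514.
μ is the stated best guess, 4440.000.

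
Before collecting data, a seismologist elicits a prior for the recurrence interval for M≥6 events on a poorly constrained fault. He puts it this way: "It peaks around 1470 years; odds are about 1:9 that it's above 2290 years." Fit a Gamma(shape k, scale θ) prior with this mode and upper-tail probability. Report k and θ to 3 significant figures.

k ≈ 10.5, θ ≈ 154

Gamma(k,θ) with k>1 has mode (k−1)θ, so θ = 1470/(k−1).
Need P(X < 2290) = 0.9 with θ tied to k this way. Start at k = 2, θ = 1470: P(X<2290) ≈ 0.461.
Too low — raise k to concentrate. Iterating converges to k ≈ 10.5.
Then θ = 1470/(10.5−1) ≈ 154.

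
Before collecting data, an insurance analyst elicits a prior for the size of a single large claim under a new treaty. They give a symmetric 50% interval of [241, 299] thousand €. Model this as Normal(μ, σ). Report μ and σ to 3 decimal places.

A symmetric 50% interval runs μ ± z·σ with z = 0.6745.
Half-width = 29, so σ = 29/0.6745 = 42.995.
μ is the interval midpoint, 270.000.

μ = 270.000, σ = 42.995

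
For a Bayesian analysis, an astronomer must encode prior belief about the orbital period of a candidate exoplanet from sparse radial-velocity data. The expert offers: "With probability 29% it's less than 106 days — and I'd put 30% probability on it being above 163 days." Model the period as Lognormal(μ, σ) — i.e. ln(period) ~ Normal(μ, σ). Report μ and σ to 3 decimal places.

μ ≈ 4.884, σ ≈ 0.399

If T ~ Lognormal(μ,σ) then ln T ~ Normal(μ,σ), so the p-quantile of ln T is μ + z_p·σ.
ln(106) = 4.663 and ln(163) = 5.094; z_{0.29} = -0.5534, z_{0.7} = 0.5244.
σ = (5.094 − 4.663)/(0.5244 − (-0.5534)) = 0.399.
μ = 4.663 − (-0.5534)·0.399 = 4.884.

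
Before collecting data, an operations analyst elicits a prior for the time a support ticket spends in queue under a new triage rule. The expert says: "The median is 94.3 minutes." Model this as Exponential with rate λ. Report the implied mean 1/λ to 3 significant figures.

mean ≈ 136 minutes

Exponential median = ln 2 / λ, so λ = ln 2 / 94.3 = 0.00735.
Mean = 1/λ = 136 minutes.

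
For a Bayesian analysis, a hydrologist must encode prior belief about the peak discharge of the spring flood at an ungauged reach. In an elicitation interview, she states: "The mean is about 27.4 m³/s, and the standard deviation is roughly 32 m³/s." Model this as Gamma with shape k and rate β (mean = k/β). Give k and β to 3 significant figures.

k ≈ 0.733, β ≈ 0.0268

For Gamma(k, rate β): mean = k/β, variance = k/β², so CV = 1/√k.
CV = SD/mean = 32/27.4 = 1.168, hence k = 1/CV² = 0.733.
Then β = k/mean = 0.733/27.4 = 0.0268.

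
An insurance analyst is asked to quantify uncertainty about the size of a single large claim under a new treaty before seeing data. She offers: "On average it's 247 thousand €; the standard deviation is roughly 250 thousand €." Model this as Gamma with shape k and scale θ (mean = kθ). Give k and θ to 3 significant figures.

k ≈ 0.976, θ ≈ 253

For Gamma(k, scale θ): mean = kθ, variance = kθ², so CV = 1/√k.
CV = SD/mean = 250/247 = 1.012, hence k = 1/CV² = 0.976.
Then θ = mean/k = 247/0.976 = 253.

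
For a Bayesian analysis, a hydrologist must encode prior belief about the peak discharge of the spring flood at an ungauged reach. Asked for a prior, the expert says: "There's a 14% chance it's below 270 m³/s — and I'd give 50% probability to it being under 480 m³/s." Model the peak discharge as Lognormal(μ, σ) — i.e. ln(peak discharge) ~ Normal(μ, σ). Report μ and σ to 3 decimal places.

If T ~ Lognormal(μ,σ) then ln T ~ Normal(μ,σ), so the p-quantile of ln T is μ + z_p·σ.
ln(270) = 5.598 and ln(480) = 6.174; z_{0.14} = -1.08, z_{0.5} = 0.
σ = (6.174 − 5.598)/(0 − (-1.08)) = 0.533.
μ = 5.598 − (-1.08)·0.533 = 6.174.

μ ≈ 6.174, σ ≈ 0.533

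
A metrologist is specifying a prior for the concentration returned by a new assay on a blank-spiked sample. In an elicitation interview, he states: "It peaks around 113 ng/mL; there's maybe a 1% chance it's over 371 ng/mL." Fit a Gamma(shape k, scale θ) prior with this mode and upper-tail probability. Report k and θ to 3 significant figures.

Gamma(k,θ) with k>1 has mode (k−1)θ, so θ = 113/(k−1).
Need P(X < 371) = 0.99 with θ tied to k this way. Start at k = 2, θ = 113: P(X<371) ≈ 0.839.
Too low — raise k to concentrate. Iterating converges to k ≈ 4.12.
Then θ = 113/(4.12−1) ≈ 36.3.

k ≈ 4.12, θ ≈ 36.3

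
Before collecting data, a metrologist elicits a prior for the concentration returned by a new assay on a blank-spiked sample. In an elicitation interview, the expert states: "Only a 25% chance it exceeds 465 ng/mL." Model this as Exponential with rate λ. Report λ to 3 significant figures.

λ ≈ 0.00298

P(T > 465.0) = e^(−λ·465.0) = 0.25, so λ = −ln(0.25)/465.0 = 0.00298.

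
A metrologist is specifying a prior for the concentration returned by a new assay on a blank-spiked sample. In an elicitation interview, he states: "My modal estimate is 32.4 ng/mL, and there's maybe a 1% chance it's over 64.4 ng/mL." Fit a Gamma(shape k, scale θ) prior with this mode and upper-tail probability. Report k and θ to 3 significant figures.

k ≈ 11.4, θ ≈ 3.11

Gamma(k,θ) with k>1 has mode (k−1)θ, so θ = 32.4/(k−1).
Need P(X < 64.4) = 0.99 with θ tied to k this way. Start at k = 2, θ = 32.4: P(X<64.4) ≈ 0.591.
Too low — raise k to concentrate. Iterating converges to k ≈ 11.4.
Then θ = 32.4/(11.4−1) ≈ 3.11.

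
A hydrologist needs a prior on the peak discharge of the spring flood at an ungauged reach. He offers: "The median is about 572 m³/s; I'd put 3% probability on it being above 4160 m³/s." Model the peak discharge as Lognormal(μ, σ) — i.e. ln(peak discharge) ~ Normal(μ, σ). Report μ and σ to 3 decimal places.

If T ~ Lognormal(μ,σ) then ln T ~ Normal(μ,σ), so the p-quantile of ln T is μ + z_p·σ.
ln(572) = 6.349 and ln(4160) = 8.333; z_{0.5} = 0, z_{0.97} = 1.881.
σ = (8.333 − 6.349)/(1.881 − (0)) = 1.055.
μ = 6.349 − (0)·1.055 = 6.349.

μ ≈ 6.349, σ ≈ 1.055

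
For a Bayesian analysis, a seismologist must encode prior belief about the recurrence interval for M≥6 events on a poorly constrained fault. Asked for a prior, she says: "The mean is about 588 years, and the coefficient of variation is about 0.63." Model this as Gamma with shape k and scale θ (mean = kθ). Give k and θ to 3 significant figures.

k ≈ 2.52, θ ≈ 233

For Gamma(k, scale θ): mean = kθ, variance = kθ², so CV = 1/√k.
CV = 0.63, hence k = 1/CV² = 2.52.
Then θ = mean/k = 588/2.52 = 233.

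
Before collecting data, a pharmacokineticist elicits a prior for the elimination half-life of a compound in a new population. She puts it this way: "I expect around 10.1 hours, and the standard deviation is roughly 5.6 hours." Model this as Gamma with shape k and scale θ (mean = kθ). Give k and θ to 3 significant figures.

For Gamma(k, scale θ): mean = kθ, variance = kθ², so CV = 1/√k.
CV = SD/mean = 5.6/10.1 = 0.5545, hence k = 1/CV² = 3.25.
Then θ = mean/k = 10.1/3.25 = 3.1.

k ≈ 3.25, θ ≈ 3.1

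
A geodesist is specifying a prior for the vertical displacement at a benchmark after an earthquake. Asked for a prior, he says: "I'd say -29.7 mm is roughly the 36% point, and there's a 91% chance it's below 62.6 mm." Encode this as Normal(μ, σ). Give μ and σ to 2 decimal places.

For Normal(μ,σ), the p-quantile is μ + z_p·σ. Here z_{0.36} = -0.3585, z_{0.91} = 1.341.
So -29.7 = μ − 0.3585σ and 62.6 = μ + 1.341σ.
Subtracting: σ = (62.6 − -29.7)/(1.341 − (-0.3585)) = 54.32.
Then μ = -29.7 − (-0.3585)·54.32 = -10.23.

μ = -10.23, σ = 54.32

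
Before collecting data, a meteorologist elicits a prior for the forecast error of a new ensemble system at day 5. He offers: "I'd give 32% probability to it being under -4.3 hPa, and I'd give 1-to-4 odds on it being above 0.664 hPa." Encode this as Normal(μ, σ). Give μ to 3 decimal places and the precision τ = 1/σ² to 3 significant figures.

μ = -2.527, τ = 0.0696

The p-quantile of Normal(μ,σ) is μ + z_p·σ, with z_{0.32} = -0.4677 and z_{0.8} = 0.8416.
Eliminate σ: μ = (z₂·x₁ − z₁·x₂)/(z₂ − z₁) = (0.8416·-4.3 − (-0.4677)·0.664)/1.309 = -2.527.
Then σ = (x₂ − x₁)/(z₂ − z₁) = (0.664 − -4.3)/1.309 = 3.791.
Precision τ = 1/σ² = 1/3.791² = 0.0696.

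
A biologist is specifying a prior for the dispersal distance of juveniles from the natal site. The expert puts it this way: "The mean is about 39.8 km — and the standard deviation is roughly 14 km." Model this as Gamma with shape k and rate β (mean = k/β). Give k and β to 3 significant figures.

For Gamma(k, rate β): mean = k/β, variance = k/β², so CV = 1/√k.
CV = SD/mean = 14/39.8 = 0.3518, hence k = 1/CV² = 8.08.
Then β = k/mean = 8.08/39.8 = 0.203.

k ≈ 8.08, β ≈ 0.203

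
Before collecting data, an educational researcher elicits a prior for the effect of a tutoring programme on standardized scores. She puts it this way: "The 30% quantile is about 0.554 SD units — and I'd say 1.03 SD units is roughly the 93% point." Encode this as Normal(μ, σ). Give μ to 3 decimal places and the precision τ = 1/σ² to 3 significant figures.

μ = 0.679, τ = 17.7

For Normal(μ,σ), the p-quantile is μ + z_p·σ. Here z_{0.3} = -0.5244, z_{0.93} = 1.476.
So 0.554 = μ − 0.5244σ and 1.03 = μ + 1.476σ.
Subtracting: σ = (1.03 − 0.554)/(1.476 − (-0.5244)) = 0.238.
Then μ = 0.554 − (-0.5244)·0.238 = 0.679.
Precision τ = 1/σ² = 1/0.238² = 17.7.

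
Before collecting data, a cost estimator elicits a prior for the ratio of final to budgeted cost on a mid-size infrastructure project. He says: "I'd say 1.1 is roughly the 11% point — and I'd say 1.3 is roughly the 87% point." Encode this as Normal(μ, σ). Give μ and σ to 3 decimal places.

For Normal(μ,σ), the p-quantile is μ + z_p·σ. Here z_{0.11} = -1.227, z_{0.87} = 1.126.
So 1.1 = μ − 1.227σ and 1.3 = μ + 1.126σ.
Subtracting: σ = (1.3 − 1.1)/(1.126 − (-1.227)) = 0.085.
Then μ = 1.1 − (-1.227)·0.085 = 1.204.

μ = 1.204, σ = 0.085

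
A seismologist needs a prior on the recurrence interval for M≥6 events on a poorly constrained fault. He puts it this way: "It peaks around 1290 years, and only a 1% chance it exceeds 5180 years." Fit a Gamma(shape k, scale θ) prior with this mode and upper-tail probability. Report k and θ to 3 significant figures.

k ≈ 3.16, θ ≈ 597

Gamma(k,θ) with k>1 has mode (k−1)θ, so θ = 1290/(k−1).
Need P(X < 5180) = 0.99 with θ tied to k this way. Start at k = 2, θ = 1290: P(X<5180) ≈ 0.910.
Too low — raise k to concentrate. Iterating converges to k ≈ 3.16.
Then θ = 1290/(3.16−1) ≈ 597.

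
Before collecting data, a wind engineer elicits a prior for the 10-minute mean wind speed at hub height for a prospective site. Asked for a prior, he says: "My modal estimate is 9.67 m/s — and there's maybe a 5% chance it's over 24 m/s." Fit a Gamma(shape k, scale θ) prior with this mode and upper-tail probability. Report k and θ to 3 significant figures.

k ≈ 4.29, θ ≈ 2.94

Gamma(k,θ) with k>1 has mode (k−1)θ, so θ = 9.67/(k−1).
Need P(X < 24) = 0.95 with θ tied to k this way. Start at k = 2, θ = 9.67: P(X<24) ≈ 0.709.
Too low — raise k to concentrate. Iterating converges to k ≈ 4.29.
Then θ = 9.67/(4.29−1) ≈ 2.94.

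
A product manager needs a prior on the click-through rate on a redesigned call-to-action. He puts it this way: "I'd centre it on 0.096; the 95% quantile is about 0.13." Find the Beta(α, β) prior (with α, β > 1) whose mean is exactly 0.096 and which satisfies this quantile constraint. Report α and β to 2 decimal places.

α ≈ 21.79, β ≈ 205.20

With mean 0.096 fixed, write α = 0.096s, β = 0.904s where s = α+β.
Need P(θ < 0.13) = 0.95 under Beta(0.096s, 0.904s). Normal approximation: (q−m)/√(m(1−m)/s) ≈ z_{0.95} = 1.64, so s ≈ 0.096·0.904·(1.64)²/(0.13−0.096)² = 203.1.
At s = 203.1: P(θ<0.13) ≈ 0.941. Adjusting to match 0.95 gives s ≈ 226.99.
So α = 0.096·226.99 ≈ 21.79, β = 0.904·226.99 ≈ 205.20.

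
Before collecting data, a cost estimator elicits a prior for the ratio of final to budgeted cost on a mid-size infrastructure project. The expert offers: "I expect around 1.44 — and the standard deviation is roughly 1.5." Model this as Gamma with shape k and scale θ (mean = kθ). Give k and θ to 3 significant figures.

For Gamma(k, scale θ): mean = kθ, variance = kθ², so CV = 1/√k.
CV = SD/mean = 1.5/1.44 = 1.042, hence k = 1/CV² = 0.922.
Then θ = mean/k = 1.44/0.922 = 1.56.

k ≈ 0.922, θ ≈ 1.56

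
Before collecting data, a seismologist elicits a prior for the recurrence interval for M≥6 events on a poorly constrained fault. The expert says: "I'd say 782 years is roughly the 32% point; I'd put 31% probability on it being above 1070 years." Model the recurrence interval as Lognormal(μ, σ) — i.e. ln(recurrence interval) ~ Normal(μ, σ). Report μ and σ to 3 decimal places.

μ ≈ 6.814, σ ≈ 0.325

If T ~ Lognormal(μ,σ) then ln T ~ Normal(μ,σ), so the p-quantile of ln T is μ + z_p·σ.
ln(782) = 6.662 and ln(1070) = 6.975; z_{0.32} = -0.4677, z_{0.69} = 0.4959.
σ = (6.975 − 6.662)/(0.4959 − (-0.4677)) = 0.325.
μ = 6.662 − (-0.4677)·0.325 = 6.814.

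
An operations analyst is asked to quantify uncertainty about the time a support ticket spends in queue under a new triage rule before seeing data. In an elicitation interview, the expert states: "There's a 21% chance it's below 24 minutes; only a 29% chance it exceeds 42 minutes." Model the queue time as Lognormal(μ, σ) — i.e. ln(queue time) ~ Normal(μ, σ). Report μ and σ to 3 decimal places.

If T ~ Lognormal(μ,σ) then ln T ~ Normal(μ,σ), so the p-quantile of ln T is μ + z_p·σ.
ln(24) = 3.178 and ln(42) = 3.738; z_{0.21} = -0.8064, z_{0.71} = 0.5534.
σ = (3.738 − 3.178)/(0.5534 − (-0.8064)) = 0.412.
μ = 3.178 − (-0.8064)·0.412 = 3.510.

μ ≈ 3.510, σ ≈ 0.412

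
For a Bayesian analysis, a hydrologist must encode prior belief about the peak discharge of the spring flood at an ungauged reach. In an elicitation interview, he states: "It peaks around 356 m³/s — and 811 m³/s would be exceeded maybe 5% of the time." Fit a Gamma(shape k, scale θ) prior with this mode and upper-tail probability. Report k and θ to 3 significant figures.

Gamma(k,θ) with k>1 has mode (k−1)θ, so θ = 356/(k−1).
Need P(X < 811) = 0.95 with θ tied to k this way. Start at k = 2, θ = 356: P(X<811) ≈ 0.664.
Too low — raise k to concentrate. Iterating converges to k ≈ 5.05.
Then θ = 356/(5.05−1) ≈ 88.

k ≈ 5.05, θ ≈ 88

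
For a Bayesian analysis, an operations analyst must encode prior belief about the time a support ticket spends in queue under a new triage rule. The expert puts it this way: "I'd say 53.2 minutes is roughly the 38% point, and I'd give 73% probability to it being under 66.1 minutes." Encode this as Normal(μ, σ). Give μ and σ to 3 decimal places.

The p-quantile of Normal(μ,σ) is μ + z_p·σ, with z_{0.38} = -0.3055 and z_{0.73} = 0.6128.
Eliminate σ: μ = (z₂·x₁ − z₁·x₂)/(z₂ − z₁) = (0.6128·53.2 − (-0.3055)·66.1)/0.9183 = 57.491.
Then σ = (x₂ − x₁)/(z₂ − z₁) = (66.1 − 53.2)/0.9183 = 14.048.

μ = 57.491, σ = 14.048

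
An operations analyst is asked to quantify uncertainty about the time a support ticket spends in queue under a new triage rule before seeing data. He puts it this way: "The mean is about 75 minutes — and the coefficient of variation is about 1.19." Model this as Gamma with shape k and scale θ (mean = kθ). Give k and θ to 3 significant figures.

For Gamma(k, scale θ): mean = kθ, variance = kθ², so CV = 1/√k.
CV = 1.19, hence k = 1/CV² = 0.706.
Then θ = mean/k = 75/0.706 = 106.

k ≈ 0.706, θ ≈ 106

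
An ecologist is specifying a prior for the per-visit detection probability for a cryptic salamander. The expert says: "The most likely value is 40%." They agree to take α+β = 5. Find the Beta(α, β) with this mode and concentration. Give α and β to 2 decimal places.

For α,β > 1 the Beta mode is (α−1)/(α+β−2). With α+β = 5, the mode is (α−1)/3.
Set (α−1)/3 = 0.4 → α = 1 + 0.4·3 = 2.20.
β = 5 − α = 2.80.

α = 2.20, β = 2.80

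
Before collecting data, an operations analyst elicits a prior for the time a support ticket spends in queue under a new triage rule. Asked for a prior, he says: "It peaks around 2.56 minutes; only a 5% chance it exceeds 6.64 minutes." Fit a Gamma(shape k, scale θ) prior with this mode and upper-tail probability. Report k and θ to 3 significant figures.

Gamma(k,θ) with k>1 has mode (k−1)θ, so θ = 2.56/(k−1).
Need P(X < 6.64) = 0.95 with θ tied to k this way. Start at k = 2, θ = 2.56: P(X<6.64) ≈ 0.731.
Too low — raise k to concentrate. Iterating converges to k ≈ 3.98.
Then θ = 2.56/(3.98−1) ≈ 0.86.

k ≈ 3.98, θ ≈ 0.86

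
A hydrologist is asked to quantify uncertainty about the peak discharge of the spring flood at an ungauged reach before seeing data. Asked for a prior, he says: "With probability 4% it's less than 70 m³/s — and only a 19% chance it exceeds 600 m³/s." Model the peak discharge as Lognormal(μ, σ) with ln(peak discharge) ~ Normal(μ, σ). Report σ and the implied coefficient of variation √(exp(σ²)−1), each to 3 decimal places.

If T ~ Lognormal(μ,σ) then ln T ~ Normal(μ,σ), so the p-quantile of ln T is μ + z_p·σ.
ln(70) = 4.248 and ln(600) = 6.397; z_{0.04} = -1.751, z_{0.81} = 0.8779.
σ = (6.397 − 4.248)/(0.8779 − (-1.751)) = 0.817.
μ = 4.248 − (-1.751)·0.817 = 5.679.
CV = √(exp(σ²)−1) = √(exp(0.6680)−1) = 0.975.

σ ≈ 0.817, CV ≈ 0.975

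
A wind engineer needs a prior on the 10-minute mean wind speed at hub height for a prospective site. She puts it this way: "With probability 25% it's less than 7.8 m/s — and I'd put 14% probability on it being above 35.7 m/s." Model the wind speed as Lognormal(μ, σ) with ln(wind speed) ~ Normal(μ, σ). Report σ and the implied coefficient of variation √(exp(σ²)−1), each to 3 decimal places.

σ ≈ 0.867, CV ≈ 1.058

If T ~ Lognormal(μ,σ) then ln T ~ Normal(μ,σ), so the p-quantile of ln T is μ + z_p·σ.
ln(7.8) = 2.054 and ln(35.7) = 3.575; z_{0.25} = -0.6745, z_{0.86} = 1.08.
σ = (3.575 − 2.054)/(1.08 − (-0.6745)) = 0.867.
μ = 2.054 − (-0.6745)·0.867 = 2.639.
CV = √(exp(σ²)−1) = √(exp(0.7513)−1) = 1.058.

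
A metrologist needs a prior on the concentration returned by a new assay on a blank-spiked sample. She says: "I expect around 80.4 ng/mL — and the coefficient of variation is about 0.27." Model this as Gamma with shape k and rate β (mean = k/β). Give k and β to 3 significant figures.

For Gamma(k, rate β): mean = k/β, variance = k/β², so CV = 1/√k.
CV = 0.27, hence k = 1/CV² = 13.7.
Then β = k/mean = 13.7/80.4 = 0.171.

k ≈ 13.7, β ≈ 0.171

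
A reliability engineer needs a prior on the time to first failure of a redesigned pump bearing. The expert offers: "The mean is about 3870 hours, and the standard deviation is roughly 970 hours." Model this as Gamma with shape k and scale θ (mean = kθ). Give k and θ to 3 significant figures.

For Gamma(k, scale θ): mean = kθ, variance = kθ², so CV = 1/√k.
CV = SD/mean = 970/3870 = 0.2506, hence k = 1/CV² = 15.9.
Then θ = mean/k = 3870/15.9 = 243.

k ≈ 15.9, θ ≈ 243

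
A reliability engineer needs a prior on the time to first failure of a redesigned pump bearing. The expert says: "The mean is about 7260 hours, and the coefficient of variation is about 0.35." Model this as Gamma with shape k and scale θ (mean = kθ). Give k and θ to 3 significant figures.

k ≈ 8.16, θ ≈ 889

For Gamma(k, scale θ): mean = kθ, variance = kθ², so CV = 1/√k.
CV = 0.35, hence k = 1/CV² = 8.16.
Then θ = mean/k = 7260/8.16 = 889.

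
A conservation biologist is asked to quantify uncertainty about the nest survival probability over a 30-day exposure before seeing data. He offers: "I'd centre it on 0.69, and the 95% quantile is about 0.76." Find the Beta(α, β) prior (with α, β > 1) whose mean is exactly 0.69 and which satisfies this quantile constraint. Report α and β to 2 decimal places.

α ≈ 76.41, β ≈ 34.33

With mean 0.69 fixed, write α = 0.69s, β = 0.31s where s = α+β.
Need P(θ < 0.76) = 0.95 under Beta(0.69s, 0.31s). Normal approximation: (q−m)/√(m(1−m)/s) ≈ z_{0.95} = 1.64, so s ≈ 0.69·0.31·(1.64)²/(0.76−0.69)² = 118.1.
At s = 118.1: P(θ<0.76) ≈ 0.955. Adjusting to match 0.95 gives s ≈ 110.74.
So α = 0.69·110.74 ≈ 76.41, β = 0.31·110.74 ≈ 34.33.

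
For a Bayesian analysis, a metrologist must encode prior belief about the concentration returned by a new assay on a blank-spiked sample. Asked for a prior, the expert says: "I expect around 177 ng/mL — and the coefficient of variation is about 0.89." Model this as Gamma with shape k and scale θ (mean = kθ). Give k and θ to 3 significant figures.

k ≈ 1.26, θ ≈ 140

For Gamma(k, scale θ): mean = kθ, variance = kθ², so CV = 1/√k.
CV = 0.89, hence k = 1/CV² = 1.26.
Then θ = mean/k = 177/1.26 = 140.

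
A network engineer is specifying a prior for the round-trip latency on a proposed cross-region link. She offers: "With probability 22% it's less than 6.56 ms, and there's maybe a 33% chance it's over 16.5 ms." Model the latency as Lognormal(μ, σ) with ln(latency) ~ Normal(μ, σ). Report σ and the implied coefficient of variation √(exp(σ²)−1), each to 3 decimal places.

σ ≈ 0.761, CV ≈ 0.886

If T ~ Lognormal(μ,σ) then ln T ~ Normal(μ,σ), so the p-quantile of ln T is μ + z_p·σ.
ln(6.56) = 1.881 and ln(16.5) = 2.803; z_{0.22} = -0.7722, z_{0.67} = 0.4399.
σ = (2.803 − 1.881)/(0.4399 − (-0.7722)) = 0.761.
μ = 1.881 − (-0.7722)·0.761 = 2.469.
CV = √(exp(σ²)−1) = √(exp(0.5791)−1) = 0.886.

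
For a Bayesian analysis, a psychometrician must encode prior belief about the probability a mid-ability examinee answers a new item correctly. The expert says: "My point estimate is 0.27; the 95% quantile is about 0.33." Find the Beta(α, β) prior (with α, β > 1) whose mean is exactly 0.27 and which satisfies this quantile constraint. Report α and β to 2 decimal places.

α ≈ 42.04, β ≈ 113.66

With mean 0.27 fixed, write α = 0.27s, β = 0.73s where s = α+β.
Need P(θ < 0.33) = 0.95 under Beta(0.27s, 0.73s). Normal approximation: (q−m)/√(m(1−m)/s) ≈ z_{0.95} = 1.64, so s ≈ 0.27·0.73·(1.64)²/(0.33−0.27)² = 148.1.
At s = 148.1: P(θ<0.33) ≈ 0.946. Adjusting to match 0.95 gives s ≈ 155.70.
So α = 0.27·155.70 ≈ 42.04, β = 0.73·155.70 ≈ 113.66.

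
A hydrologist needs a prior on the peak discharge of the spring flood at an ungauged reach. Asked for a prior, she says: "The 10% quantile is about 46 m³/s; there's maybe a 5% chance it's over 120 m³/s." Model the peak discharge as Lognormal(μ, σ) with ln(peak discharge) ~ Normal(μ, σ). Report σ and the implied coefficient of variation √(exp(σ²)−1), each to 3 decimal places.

σ ≈ 0.328, CV ≈ 0.337

If T ~ Lognormal(μ,σ) then ln T ~ Normal(μ,σ), so the p-quantile of ln T is μ + z_p·σ.
ln(46) = 3.829 and ln(120) = 4.787; z_{0.1} = -1.282, z_{0.95} = 1.645.
σ = (4.787 − 3.829)/(1.645 − (-1.282)) = 0.328.
μ = 3.829 − (-1.282)·0.328 = 4.249.
CV = √(exp(σ²)−1) = √(exp(0.1074)−1) = 0.337.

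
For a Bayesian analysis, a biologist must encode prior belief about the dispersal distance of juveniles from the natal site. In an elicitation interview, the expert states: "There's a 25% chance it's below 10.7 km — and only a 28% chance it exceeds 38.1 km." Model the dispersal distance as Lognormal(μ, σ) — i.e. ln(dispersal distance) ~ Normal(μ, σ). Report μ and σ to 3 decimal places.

If T ~ Lognormal(μ,σ) then ln T ~ Normal(μ,σ), so the p-quantile of ln T is μ + z_p·σ.
ln(10.7) = 2.37 and ln(38.1) = 3.64; z_{0.25} = -0.6745, z_{0.72} = 0.5828.
σ = (3.64 − 2.37)/(0.5828 − (-0.6745)) = 1.010.
μ = 2.37 − (-0.6745)·1.010 = 3.052.

μ ≈ 3.052, σ ≈ 1.010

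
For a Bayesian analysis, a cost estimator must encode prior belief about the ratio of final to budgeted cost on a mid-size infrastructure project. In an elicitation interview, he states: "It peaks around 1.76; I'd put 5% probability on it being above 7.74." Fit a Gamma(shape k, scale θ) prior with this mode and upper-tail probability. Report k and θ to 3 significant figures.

Gamma(k,θ) with k>1 has mode (k−1)θ, so θ = 1.76/(k−1).
Need P(X < 7.74) = 0.95 with θ tied to k this way. Start at k = 2, θ = 1.76: P(X<7.74) ≈ 0.934.
Too low — raise k to concentrate. Iterating converges to k ≈ 2.12.
Then θ = 1.76/(2.12−1) ≈ 1.57.

k ≈ 2.12, θ ≈ 1.57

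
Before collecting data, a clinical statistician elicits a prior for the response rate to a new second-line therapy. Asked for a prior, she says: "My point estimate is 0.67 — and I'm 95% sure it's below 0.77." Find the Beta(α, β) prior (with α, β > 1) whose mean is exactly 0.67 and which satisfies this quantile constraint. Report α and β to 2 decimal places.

α ≈ 36.70, β ≈ 18.08

With mean 0.67 fixed, write α = 0.67s, β = 0.33s where s = α+β.
Need P(θ < 0.77) = 0.95 under Beta(0.67s, 0.33s). Normal approximation: (q−m)/√(m(1−m)/s) ≈ z_{0.95} = 1.64, so s ≈ 0.67·0.33·(1.64)²/(0.77−0.67)² = 59.8.
At s = 59.8: P(θ<0.77) ≈ 0.958. Adjusting to match 0.95 gives s ≈ 54.78.
So α = 0.67·54.78 ≈ 36.70, β = 0.33·54.78 ≈ 18.08.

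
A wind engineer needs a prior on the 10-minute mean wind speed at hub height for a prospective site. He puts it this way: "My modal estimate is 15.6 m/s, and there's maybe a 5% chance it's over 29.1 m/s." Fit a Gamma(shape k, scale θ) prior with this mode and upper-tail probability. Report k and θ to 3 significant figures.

k ≈ 8.16, θ ≈ 2.18

Gamma(k,θ) with k>1 has mode (k−1)θ, so θ = 15.6/(k−1).
Need P(X < 29.1) = 0.95 with θ tied to k this way. Start at k = 2, θ = 15.6: P(X<29.1) ≈ 0.556.
Too low — raise k to concentrate. Iterating converges to k ≈ 8.16.
Then θ = 15.6/(8.16−1) ≈ 2.18.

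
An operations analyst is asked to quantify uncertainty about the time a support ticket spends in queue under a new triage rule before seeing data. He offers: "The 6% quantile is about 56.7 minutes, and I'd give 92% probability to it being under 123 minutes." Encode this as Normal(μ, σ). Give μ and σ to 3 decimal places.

μ = 91.527, σ = 22.400

The p-quantile of Normal(μ,σ) is μ + z_p·σ, with z_{0.06} = -1.555 and z_{0.92} = 1.405.
Eliminate σ: μ = (z₂·x₁ − z₁·x₂)/(z₂ − z₁) = (1.405·56.7 − (-1.555)·123)/2.96 = 91.527.
Then σ = (x₂ − x₁)/(z₂ − z₁) = (123 − 56.7)/2.96 = 22.400.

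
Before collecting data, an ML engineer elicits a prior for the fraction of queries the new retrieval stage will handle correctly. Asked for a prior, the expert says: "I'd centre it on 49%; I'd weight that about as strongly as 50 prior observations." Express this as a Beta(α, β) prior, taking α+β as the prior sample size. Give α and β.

Under the effective-sample-size interpretation, Beta(α, β) has prior mean α/(α+β) and prior sample size α+β.
So α+β = 50 and α/(α+β) = 0.49, giving α = 0.49·50 = 24.5 and β = 50 − 24.5 = 25.5.

α = 24.5, β = 25.5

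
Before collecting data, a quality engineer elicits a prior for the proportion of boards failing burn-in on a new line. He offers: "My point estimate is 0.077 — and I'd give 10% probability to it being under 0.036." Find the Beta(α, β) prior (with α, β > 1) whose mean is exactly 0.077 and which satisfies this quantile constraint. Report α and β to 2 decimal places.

α ≈ 4.31, β ≈ 51.68

With mean 0.077 fixed, write α = 0.077s, β = 0.923s where s = α+β.
Need P(θ < 0.036) = 0.1 under Beta(0.077s, 0.923s). Normal approximation: (q−m)/√(m(1−m)/s) ≈ z_{0.1} = -1.28, so s ≈ 0.077·0.923·(-1.28)²/(0.036−0.077)² = 69.4.
At s = 69.4: P(θ<0.036) ≈ 0.072. Adjusting to match 0.1 gives s ≈ 55.99.
So α = 0.077·55.99 ≈ 4.31, β = 0.923·55.99 ≈ 51.68.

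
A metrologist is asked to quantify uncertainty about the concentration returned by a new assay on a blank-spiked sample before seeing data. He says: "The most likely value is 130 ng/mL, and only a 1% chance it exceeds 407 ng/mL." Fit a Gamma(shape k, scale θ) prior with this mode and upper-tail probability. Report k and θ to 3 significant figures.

Gamma(k,θ) with k>1 has mode (k−1)θ, so θ = 130/(k−1).
Need P(X < 407) = 0.99 with θ tied to k this way. Start at k = 2, θ = 130: P(X<407) ≈ 0.820.
Too low — raise k to concentrate. Iterating converges to k ≈ 4.42.
Then θ = 130/(4.42−1) ≈ 38.

k ≈ 4.42, θ ≈ 38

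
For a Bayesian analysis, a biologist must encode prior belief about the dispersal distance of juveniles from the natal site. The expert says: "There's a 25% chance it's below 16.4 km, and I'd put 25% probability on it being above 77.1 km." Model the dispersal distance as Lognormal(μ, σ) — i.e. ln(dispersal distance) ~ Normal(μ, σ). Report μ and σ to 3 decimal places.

If T ~ Lognormal(μ,σ) then ln T ~ Normal(μ,σ), so the p-quantile of ln T is μ + z_p·σ.
ln(16.4) = 2.797 and ln(77.1) = 4.345; z_{0.25} = -0.6745, z_{0.75} = 0.6745.
σ = (4.345 − 2.797)/(0.6745 − (-0.6745)) = 1.147.
μ = 2.797 − (-0.6745)·1.147 = 3.571.

μ ≈ 3.571, σ ≈ 1.147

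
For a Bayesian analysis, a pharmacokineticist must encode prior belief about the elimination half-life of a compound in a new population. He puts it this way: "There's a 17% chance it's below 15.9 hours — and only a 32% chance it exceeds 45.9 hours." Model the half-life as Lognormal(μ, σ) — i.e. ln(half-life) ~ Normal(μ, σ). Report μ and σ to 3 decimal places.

If T ~ Lognormal(μ,σ) then ln T ~ Normal(μ,σ), so the p-quantile of ln T is μ + z_p·σ.
ln(15.9) = 2.766 and ln(45.9) = 3.826; z_{0.17} = -0.9542, z_{0.68} = 0.4677.
σ = (3.826 − 2.766)/(0.4677 − (-0.9542)) = 0.746.
μ = 2.766 − (-0.9542)·0.746 = 3.478.

μ ≈ 3.478, σ ≈ 0.746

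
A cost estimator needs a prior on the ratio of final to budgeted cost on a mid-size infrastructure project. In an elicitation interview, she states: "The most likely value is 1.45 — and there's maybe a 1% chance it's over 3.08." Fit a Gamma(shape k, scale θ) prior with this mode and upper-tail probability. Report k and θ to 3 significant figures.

Gamma(k,θ) with k>1 has mode (k−1)θ, so θ = 1.45/(k−1).
Need P(X < 3.08) = 0.99 with θ tied to k this way. Start at k = 2, θ = 1.45: P(X<3.08) ≈ 0.627.
Too low — raise k to concentrate. Iterating converges to k ≈ 9.55.
Then θ = 1.45/(9.55−1) ≈ 0.17.

k ≈ 9.55, θ ≈ 0.17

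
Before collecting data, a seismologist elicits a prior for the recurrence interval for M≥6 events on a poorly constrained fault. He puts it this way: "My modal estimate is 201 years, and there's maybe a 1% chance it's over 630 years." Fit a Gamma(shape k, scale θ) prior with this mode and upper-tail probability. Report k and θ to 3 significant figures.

k ≈ 4.41, θ ≈ 58.9

Gamma(k,θ) with k>1 has mode (k−1)θ, so θ = 201/(k−1).
Need P(X < 630) = 0.99 with θ tied to k this way. Start at k = 2, θ = 201: P(X<630) ≈ 0.820.
Too low — raise k to concentrate. Iterating converges to k ≈ 4.41.
Then θ = 201/(4.41−1) ≈ 58.9.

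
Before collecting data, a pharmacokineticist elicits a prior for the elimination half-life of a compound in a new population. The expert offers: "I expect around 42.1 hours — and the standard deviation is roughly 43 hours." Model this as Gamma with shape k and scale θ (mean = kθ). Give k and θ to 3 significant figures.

For Gamma(k, scale θ): mean = kθ, variance = kθ², so CV = 1/√k.
CV = SD/mean = 43/42.1 = 1.021, hence k = 1/CV² = 0.959.
Then θ = mean/k = 42.1/0.959 = 43.9.

k ≈ 0.959, θ ≈ 43.9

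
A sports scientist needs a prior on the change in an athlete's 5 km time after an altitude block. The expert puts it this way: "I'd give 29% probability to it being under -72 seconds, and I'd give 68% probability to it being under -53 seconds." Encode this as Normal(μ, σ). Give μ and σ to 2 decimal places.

For Normal(μ,σ), the p-quantile is μ + z_p·σ. Here z_{0.29} = -0.5534, z_{0.68} = 0.4677.
So -72 = μ − 0.5534σ and -53 = μ + 0.4677σ.
Subtracting: σ = (-53 − -72)/(0.4677 − (-0.5534)) = 18.61.
Then μ = -72 − (-0.5534)·18.61 = -61.70.

μ = -61.70, σ = 18.61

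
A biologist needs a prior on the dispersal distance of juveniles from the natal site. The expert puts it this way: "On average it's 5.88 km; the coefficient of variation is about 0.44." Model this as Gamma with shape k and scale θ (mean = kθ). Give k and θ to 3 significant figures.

For Gamma(k, scale θ): mean = kθ, variance = kθ², so CV = 1/√k.
CV = 0.44, hence k = 1/CV² = 5.17.
Then θ = mean/k = 5.88/5.17 = 1.14.

k ≈ 5.17, θ ≈ 1.14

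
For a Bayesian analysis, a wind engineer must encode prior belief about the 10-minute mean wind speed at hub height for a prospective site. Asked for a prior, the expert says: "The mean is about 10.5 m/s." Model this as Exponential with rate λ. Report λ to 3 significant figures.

Exponential mean = 1/λ, so λ = 1/10.5 = 0.0952.

λ ≈ 0.0952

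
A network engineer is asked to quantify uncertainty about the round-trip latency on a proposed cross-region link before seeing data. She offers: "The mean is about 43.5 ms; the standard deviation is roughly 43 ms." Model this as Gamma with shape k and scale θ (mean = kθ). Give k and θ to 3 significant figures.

k ≈ 1.02, θ ≈ 42.5

For Gamma(k, scale θ): mean = kθ, variance = kθ², so CV = 1/√k.
CV = SD/mean = 43/43.5 = 0.9885, hence k = 1/CV² = 1.02.
Then θ = mean/k = 43.5/1.02 = 42.5.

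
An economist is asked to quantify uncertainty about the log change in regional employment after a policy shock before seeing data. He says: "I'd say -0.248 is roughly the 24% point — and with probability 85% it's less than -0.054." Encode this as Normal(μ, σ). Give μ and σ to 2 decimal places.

For Normal(μ,σ), the p-quantile is μ + z_p·σ. Here z_{0.24} = -0.7063, z_{0.85} = 1.036.
So -0.248 = μ − 0.7063σ and -0.054 = μ + 1.036σ.
Subtracting: σ = (-0.054 − -0.248)/(1.036 − (-0.7063)) = 0.11.
Then μ = -0.248 − (-0.7063)·0.11 = -0.17.

μ = -0.17, σ = 0.11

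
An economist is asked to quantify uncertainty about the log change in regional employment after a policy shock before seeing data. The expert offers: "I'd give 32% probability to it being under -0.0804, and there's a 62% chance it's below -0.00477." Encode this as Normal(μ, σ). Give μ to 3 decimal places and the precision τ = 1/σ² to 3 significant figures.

μ = -0.035, τ = 105

The p-quantile of Normal(μ,σ) is μ + z_p·σ, with z_{0.32} = -0.4677 and z_{0.62} = 0.3055.
Eliminate σ: μ = (z₂·x₁ − z₁·x₂)/(z₂ − z₁) = (0.3055·-0.0804 − (-0.4677)·-0.00477)/0.7732 = -0.035.
Then σ = (x₂ − x₁)/(z₂ − z₁) = (-0.00477 − -0.0804)/0.7732 = 0.098.
Precision τ = 1/σ² = 1/0.09782² = 105.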